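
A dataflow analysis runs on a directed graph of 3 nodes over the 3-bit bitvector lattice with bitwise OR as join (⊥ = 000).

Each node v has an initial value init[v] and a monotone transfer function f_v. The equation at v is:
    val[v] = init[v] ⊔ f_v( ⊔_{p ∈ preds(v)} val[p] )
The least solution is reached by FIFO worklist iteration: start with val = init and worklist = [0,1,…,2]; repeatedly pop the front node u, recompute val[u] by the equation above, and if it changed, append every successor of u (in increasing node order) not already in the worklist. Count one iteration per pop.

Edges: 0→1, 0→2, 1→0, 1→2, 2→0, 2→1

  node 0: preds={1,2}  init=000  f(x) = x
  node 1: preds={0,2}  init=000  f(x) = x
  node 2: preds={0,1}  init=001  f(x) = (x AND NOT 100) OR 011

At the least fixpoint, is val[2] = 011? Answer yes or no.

yes

Trace (7 dequeues):
  [1] u=0 | in 001 | out 001 | prev 000 | push {}
  [2] u=1 | in 001 | out 001 | prev 000 | push {0}
  [3] u=2 | in 001 | out 011 | prev 001 | push {1}
  [4] u=0 | in 011 | out 011 | prev 001 | push {2}
  [5] u=1 | in 011 | out 011 | prev 001 | push {0}
  [6] u=2 | in 011 | out 011 | ==
  [7] u=0 | in 011 | out 011 | ==

Converged values:
  [0] 011
  [1] 011
  [2] 011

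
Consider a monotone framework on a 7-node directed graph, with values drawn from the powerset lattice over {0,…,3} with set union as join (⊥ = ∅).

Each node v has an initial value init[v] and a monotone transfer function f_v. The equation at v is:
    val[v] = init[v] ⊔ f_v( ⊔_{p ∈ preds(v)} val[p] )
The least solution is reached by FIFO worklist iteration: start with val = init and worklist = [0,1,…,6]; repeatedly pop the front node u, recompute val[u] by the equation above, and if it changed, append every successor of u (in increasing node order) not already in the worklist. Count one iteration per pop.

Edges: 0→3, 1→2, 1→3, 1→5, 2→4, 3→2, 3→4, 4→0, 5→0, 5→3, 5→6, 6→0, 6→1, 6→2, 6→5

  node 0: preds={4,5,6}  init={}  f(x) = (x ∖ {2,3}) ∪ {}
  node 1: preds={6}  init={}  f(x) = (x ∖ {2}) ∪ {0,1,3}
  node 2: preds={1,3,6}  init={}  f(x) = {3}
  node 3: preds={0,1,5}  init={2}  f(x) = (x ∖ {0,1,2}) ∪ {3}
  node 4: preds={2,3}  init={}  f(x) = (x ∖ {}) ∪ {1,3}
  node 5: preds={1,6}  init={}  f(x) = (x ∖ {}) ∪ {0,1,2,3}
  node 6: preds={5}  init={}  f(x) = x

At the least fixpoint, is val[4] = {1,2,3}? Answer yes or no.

yes

Iteration log — 12 steps:
  step 1. node 0  ⊔preds={}  new={}  stable
  step 2. node 1  ⊔preds={}  new={0,1,3}  old={}  +wl: 
  step 3. node 2  ⊔preds={0,1,2,3}  new={3}  old={}  +wl: 
  step 4. node 3  ⊔preds={0,1,3}  new={2,3}  old={2}  +wl: 2
  step 5. node 4  ⊔preds={2,3}  new={1,2,3}  old={}  +wl: 0
  step 6. node 5  ⊔preds={0,1,3}  new={0,1,2,3}  old={}  +wl: 3
  step 7. node 6  ⊔preds={0,1,2,3}  new={0,1,2,3}  old={}  +wl: 1,5
  step 8. node 2  ⊔preds={0,1,2,3}  new={3}  stable
  step 9. node 0  ⊔preds={0,1,2,3}  new={0,1}  old={}  +wl: 
  step 10. node 3  ⊔preds={0,1,2,3}  new={2,3}  stable
  step 11. node 1  ⊔preds={0,1,2,3}  new={0,1,3}  stable
  step 12. node 5  ⊔preds={0,1,2,3}  new={0,1,2,3}  stable

Least fixpoint reached:
  node 0: {0,1}
  node 1: {0,1,3}
  node 2: {3}
  node 3: {2,3}
  node 4: {1,2,3}
  node 5: {0,1,2,3}
  node 6: {0,1,2,3}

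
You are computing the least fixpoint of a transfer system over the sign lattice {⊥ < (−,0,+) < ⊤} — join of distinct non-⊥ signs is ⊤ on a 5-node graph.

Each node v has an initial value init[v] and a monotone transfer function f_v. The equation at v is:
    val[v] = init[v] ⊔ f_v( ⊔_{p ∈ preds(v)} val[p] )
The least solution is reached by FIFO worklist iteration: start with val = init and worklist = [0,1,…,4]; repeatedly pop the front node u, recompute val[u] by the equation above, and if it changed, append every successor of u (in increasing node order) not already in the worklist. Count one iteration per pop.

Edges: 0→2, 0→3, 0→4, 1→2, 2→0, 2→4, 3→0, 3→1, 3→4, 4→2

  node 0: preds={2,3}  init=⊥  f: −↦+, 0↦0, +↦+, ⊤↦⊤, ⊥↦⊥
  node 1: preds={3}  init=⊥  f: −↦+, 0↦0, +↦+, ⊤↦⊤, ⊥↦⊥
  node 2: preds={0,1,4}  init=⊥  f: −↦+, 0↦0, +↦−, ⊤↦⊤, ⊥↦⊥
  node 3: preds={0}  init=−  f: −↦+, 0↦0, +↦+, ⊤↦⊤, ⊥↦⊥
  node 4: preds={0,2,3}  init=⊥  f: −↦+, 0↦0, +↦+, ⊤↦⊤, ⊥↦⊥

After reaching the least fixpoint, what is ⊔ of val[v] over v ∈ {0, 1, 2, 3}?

Worklist (11 pops):
  #1 pop 0: in=− → + (was ⊥); enqueue []
  #2 pop 1: in=− → + (was ⊥); enqueue []
  #3 pop 2: in=+ → − (was ⊥); enqueue [0]
  #4 pop 3: in=+ → ⊤ (was −); enqueue [1]
  #5 pop 4: in=⊤ → ⊤ (was ⊥); enqueue [2]
  #6 pop 0: in=⊤ → ⊤ (was +); enqueue [3,4]
  #7 pop 1: in=⊤ → ⊤ (was +); enqueue []
  #8 pop 2: in=⊤ → ⊤ (was −); enqueue [0]
  #9 pop 3: in=⊤ → ⊤ (no change)
  #10 pop 4: in=⊤ → ⊤ (no change)
  #11 pop 0: in=⊤ → ⊤ (no change)

Fixpoint:
  val[0] = ⊤
  val[1] = ⊤
  val[2] = ⊤
  val[3] = ⊤
  val[4] = ⊤

⊤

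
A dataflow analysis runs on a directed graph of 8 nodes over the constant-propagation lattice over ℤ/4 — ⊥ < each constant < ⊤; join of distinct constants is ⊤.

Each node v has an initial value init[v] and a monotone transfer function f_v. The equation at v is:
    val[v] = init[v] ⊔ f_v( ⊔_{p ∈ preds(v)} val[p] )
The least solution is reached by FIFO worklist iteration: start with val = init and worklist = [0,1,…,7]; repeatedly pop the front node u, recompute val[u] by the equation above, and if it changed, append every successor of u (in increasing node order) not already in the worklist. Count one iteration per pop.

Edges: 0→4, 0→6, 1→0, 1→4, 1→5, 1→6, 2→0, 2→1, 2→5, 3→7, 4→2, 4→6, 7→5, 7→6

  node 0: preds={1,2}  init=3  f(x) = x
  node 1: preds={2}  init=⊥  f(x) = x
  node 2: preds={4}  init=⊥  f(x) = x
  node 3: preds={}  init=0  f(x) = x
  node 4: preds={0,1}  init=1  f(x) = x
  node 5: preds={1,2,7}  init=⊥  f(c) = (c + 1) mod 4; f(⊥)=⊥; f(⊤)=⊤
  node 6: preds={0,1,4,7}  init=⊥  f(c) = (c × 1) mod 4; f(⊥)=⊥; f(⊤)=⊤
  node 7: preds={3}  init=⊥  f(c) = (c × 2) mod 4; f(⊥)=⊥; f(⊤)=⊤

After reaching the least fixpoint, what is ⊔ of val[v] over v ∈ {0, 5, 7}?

Iteration log — 20 steps:
  step 1. node 0  ⊔preds=⊥  new=3  stable
  step 2. node 1  ⊔preds=⊥  new=⊥  stable
  step 3. node 2  ⊔preds=1  new=1  old=⊥  +wl: 0,1
  step 4. node 3  ⊔preds=⊥  new=0  stable
  step 5. node 4  ⊔preds=3  new=⊤  old=1  +wl: 2
  step 6. node 5  ⊔preds=1  new=2  old=⊥  +wl: 
  step 7. node 6  ⊔preds=⊤  new=⊤  old=⊥  +wl: 
  step 8. node 7  ⊔preds=0  new=0  old=⊥  +wl: 5,6
  step 9. node 0  ⊔preds=1  new=⊤  old=3  +wl: 4
  step 10. node 1  ⊔preds=1  new=1  old=⊥  +wl: 0
  step 11. node 2  ⊔preds=⊤  new=⊤  old=1  +wl: 1
  step 12. node 5  ⊔preds=⊤  new=⊤  old=2  +wl: 
  step 13. node 6  ⊔preds=⊤  new=⊤  stable
  step 14. node 4  ⊔preds=⊤  new=⊤  stable
  step 15. node 0  ⊔preds=⊤  new=⊤  stable
  step 16. node 1  ⊔preds=⊤  new=⊤  old=1  +wl: 0,4,5,6
  step 17. node 0  ⊔preds=⊤  new=⊤  stable
  step 18. node 4  ⊔preds=⊤  new=⊤  stable
  step 19. node 5  ⊔preds=⊤  new=⊤  stable
  step 20. node 6  ⊔preds=⊤  new=⊤  stable

Least fixpoint reached:
  node 0: ⊤
  node 1: ⊤
  node 2: ⊤
  node 3: 0
  node 4: ⊤
  node 5: ⊤
  node 6: ⊤
  node 7: 0

⊤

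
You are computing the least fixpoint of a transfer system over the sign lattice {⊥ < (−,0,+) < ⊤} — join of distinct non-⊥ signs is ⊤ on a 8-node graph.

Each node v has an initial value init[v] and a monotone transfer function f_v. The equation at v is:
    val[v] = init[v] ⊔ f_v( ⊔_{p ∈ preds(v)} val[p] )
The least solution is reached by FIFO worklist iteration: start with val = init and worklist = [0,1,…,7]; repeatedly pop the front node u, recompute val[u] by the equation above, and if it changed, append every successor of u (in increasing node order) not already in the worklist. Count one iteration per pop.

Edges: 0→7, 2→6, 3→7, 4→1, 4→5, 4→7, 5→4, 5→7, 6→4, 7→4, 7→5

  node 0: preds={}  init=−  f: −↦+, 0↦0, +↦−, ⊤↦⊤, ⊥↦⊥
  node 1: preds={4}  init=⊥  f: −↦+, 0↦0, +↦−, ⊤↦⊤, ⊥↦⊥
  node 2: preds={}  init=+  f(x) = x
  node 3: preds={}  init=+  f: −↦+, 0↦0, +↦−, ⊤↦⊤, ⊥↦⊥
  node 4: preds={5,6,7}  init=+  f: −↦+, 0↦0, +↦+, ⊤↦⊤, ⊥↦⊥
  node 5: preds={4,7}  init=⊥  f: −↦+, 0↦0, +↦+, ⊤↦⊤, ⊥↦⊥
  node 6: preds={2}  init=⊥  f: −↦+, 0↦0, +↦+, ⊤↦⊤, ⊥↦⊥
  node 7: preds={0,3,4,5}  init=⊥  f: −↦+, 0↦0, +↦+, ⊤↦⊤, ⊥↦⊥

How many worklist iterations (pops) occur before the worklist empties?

13

Iteration log — 13 steps:
  step 1. node 0  ⊔preds=⊥  new=−  stable
  step 2. node 1  ⊔preds=+  new=−  old=⊥  +wl: 
  step 3. node 2  ⊔preds=⊥  new=+  stable
  step 4. node 3  ⊔preds=⊥  new=+  stable
  step 5. node 4  ⊔preds=⊥  new=+  stable
  step 6. node 5  ⊔preds=+  new=+  old=⊥  +wl: 4
  step 7. node 6  ⊔preds=+  new=+  old=⊥  +wl: 
  step 8. node 7  ⊔preds=⊤  new=⊤  old=⊥  +wl: 5
  step 9. node 4  ⊔preds=⊤  new=⊤  old=+  +wl: 1,7
  step 10. node 5  ⊔preds=⊤  new=⊤  old=+  +wl: 4
  step 11. node 1  ⊔preds=⊤  new=⊤  old=−  +wl: 
  step 12. node 7  ⊔preds=⊤  new=⊤  stable
  step 13. node 4  ⊔preds=⊤  new=⊤  stable

Least fixpoint reached:
  node 0: −
  node 1: ⊤
  node 2: +
  node 3: +
  node 4: ⊤
  node 5: ⊤
  node 6: +
  node 7: ⊤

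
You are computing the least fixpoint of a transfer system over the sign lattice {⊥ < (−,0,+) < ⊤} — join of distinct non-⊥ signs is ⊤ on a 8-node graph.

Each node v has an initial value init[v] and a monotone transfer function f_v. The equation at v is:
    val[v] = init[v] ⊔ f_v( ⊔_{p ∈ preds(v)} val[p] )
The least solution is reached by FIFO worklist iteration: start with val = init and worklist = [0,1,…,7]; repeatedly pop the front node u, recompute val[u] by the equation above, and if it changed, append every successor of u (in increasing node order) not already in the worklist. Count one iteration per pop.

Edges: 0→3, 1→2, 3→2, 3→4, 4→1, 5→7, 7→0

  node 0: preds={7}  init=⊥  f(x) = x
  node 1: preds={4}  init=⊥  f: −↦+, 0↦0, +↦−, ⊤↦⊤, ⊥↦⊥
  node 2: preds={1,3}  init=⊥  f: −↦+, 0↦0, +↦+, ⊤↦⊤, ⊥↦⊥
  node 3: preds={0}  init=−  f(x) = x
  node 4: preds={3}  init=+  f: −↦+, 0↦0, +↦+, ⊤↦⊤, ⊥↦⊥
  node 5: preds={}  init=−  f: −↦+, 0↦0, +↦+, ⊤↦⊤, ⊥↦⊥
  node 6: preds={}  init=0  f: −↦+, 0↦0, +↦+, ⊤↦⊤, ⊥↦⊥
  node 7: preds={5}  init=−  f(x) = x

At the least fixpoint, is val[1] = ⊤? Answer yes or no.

Trace (8 dequeues):
  [1] u=0 | in − | out − | prev ⊥ | push {}
  [2] u=1 | in + | out − | prev ⊥ | push {}
  [3] u=2 | in − | out + | prev ⊥ | push {}
  [4] u=3 | in − | out − | ==
  [5] u=4 | in − | out + | ==
  [6] u=5 | in ⊥ | out − | ==
  [7] u=6 | in ⊥ | out 0 | ==
  [8] u=7 | in − | out − | ==

Converged values:
  [0] −
  [1] −
  [2] +
  [3] −
  [4] +
  [5] −
  [6] 0
  [7] −

no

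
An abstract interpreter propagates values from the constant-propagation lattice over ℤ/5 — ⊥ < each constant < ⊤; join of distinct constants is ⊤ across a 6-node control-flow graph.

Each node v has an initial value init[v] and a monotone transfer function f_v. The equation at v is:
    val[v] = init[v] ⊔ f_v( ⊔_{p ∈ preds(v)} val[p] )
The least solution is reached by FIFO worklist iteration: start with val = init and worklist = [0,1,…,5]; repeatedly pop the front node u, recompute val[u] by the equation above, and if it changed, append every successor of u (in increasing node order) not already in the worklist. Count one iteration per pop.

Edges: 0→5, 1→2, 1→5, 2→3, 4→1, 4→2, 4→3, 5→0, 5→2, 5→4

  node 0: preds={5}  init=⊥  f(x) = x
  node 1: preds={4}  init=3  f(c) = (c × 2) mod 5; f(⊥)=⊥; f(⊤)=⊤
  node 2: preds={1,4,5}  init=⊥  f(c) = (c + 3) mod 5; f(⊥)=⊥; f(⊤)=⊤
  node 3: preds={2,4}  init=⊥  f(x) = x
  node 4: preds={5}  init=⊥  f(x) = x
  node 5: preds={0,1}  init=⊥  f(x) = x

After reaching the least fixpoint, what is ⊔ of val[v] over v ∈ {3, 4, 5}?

Iteration log — 21 steps:
  step 1. node 0  ⊔preds=⊥  new=⊥  stable
  step 2. node 1  ⊔preds=⊥  new=3  stable
  step 3. node 2  ⊔preds=3  new=1  old=⊥  +wl: 
  step 4. node 3  ⊔preds=1  new=1  old=⊥  +wl: 
  step 5. node 4  ⊔preds=⊥  new=⊥  stable
  step 6. node 5  ⊔preds=3  new=3  old=⊥  +wl: 0,2,4
  step 7. node 0  ⊔preds=3  new=3  old=⊥  +wl: 5
  step 8. node 2  ⊔preds=3  new=1  stable
  step 9. node 4  ⊔preds=3  new=3  old=⊥  +wl: 1,2,3
  step 10. node 5  ⊔preds=3  new=3  stable
  step 11. node 1  ⊔preds=3  new=⊤  old=3  +wl: 5
  step 12. node 2  ⊔preds=⊤  new=⊤  old=1  +wl: 
  step 13. node 3  ⊔preds=⊤  new=⊤  old=1  +wl: 
  step 14. node 5  ⊔preds=⊤  new=⊤  old=3  +wl: 0,2,4
  step 15. node 0  ⊔preds=⊤  new=⊤  old=3  +wl: 5
  step 16. node 2  ⊔preds=⊤  new=⊤  stable
  step 17. node 4  ⊔preds=⊤  new=⊤  old=3  +wl: 1,2,3
  step 18. node 5  ⊔preds=⊤  new=⊤  stable
  step 19. node 1  ⊔preds=⊤  new=⊤  stable
  step 20. node 2  ⊔preds=⊤  new=⊤  stable
  step 21. node 3  ⊔preds=⊤  new=⊤  stable

Least fixpoint reached:
  node 0: ⊤
  node 1: ⊤
  node 2: ⊤
  node 3: ⊤
  node 4: ⊤
  node 5: ⊤

⊤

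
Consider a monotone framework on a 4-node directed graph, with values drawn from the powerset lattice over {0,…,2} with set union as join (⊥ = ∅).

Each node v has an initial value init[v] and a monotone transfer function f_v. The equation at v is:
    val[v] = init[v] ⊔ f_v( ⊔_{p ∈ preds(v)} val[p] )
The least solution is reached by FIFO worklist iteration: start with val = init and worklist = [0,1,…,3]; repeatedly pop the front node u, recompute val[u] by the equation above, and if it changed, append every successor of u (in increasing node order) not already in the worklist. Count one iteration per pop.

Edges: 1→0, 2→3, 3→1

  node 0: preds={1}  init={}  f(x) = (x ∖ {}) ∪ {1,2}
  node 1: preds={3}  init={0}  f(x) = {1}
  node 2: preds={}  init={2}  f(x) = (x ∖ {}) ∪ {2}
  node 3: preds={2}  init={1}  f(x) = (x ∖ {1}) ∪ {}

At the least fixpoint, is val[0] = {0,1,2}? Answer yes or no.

Iteration log — 6 steps:
  step 1. node 0  ⊔preds={0}  new={0,1,2}  old={}  +wl: 
  step 2. node 1  ⊔preds={1}  new={0,1}  old={0}  +wl: 0
  step 3. node 2  ⊔preds={}  new={2}  stable
  step 4. node 3  ⊔preds={2}  new={1,2}  old={1}  +wl: 1
  step 5. node 0  ⊔preds={0,1}  new={0,1,2}  stable
  step 6. node 1  ⊔preds={1,2}  new={0,1}  stable

Least fixpoint reached:
  node 0: {0,1,2}
  node 1: {0,1}
  node 2: {2}
  node 3: {1,2}

yes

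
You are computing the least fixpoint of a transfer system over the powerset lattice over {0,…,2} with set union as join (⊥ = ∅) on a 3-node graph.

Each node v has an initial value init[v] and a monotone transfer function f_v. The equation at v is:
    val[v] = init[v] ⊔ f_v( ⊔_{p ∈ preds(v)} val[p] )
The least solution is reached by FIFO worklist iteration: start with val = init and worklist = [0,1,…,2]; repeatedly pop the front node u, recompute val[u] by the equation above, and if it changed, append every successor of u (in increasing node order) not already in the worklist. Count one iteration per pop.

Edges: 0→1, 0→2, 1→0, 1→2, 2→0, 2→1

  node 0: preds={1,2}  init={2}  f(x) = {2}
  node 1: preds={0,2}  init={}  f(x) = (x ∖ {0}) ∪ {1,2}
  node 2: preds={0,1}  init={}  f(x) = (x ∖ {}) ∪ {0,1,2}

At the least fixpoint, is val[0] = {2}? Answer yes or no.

Worklist (5 pops):
  #1 pop 0: in={} → {2} (no change)
  #2 pop 1: in={2} → {1,2} (was {}); enqueue [0]
  #3 pop 2: in={1,2} → {0,1,2} (was {}); enqueue [1]
  #4 pop 0: in={0,1,2} → {2} (no change)
  #5 pop 1: in={0,1,2} → {1,2} (no change)

Fixpoint:
  val[0] = {2}
  val[1] = {1,2}
  val[2] = {0,1,2}

yes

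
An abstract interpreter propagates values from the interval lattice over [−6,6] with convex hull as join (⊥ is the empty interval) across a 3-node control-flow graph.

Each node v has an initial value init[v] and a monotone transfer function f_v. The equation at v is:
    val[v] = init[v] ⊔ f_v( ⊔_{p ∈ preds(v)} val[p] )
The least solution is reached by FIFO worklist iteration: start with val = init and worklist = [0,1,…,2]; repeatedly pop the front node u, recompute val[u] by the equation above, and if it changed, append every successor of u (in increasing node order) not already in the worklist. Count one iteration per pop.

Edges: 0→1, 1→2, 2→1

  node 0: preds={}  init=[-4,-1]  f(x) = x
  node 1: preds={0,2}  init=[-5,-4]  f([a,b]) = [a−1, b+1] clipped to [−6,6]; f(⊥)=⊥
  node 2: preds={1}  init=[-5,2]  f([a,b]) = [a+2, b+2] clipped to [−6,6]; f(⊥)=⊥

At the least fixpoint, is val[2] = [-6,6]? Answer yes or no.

no

Trace (6 dequeues):
  [1] u=0 | in ⊥ | out [-4,-1] | ==
  [2] u=1 | in [-5,2] | out [-6,3] | prev [-5,-4] | push {}
  [3] u=2 | in [-6,3] | out [-5,5] | prev [-5,2] | push {1}
  [4] u=1 | in [-5,5] | out [-6,6] | prev [-6,3] | push {2}
  [5] u=2 | in [-6,6] | out [-5,6] | prev [-5,5] | push {1}
  [6] u=1 | in [-5,6] | out [-6,6] | ==

Converged values:
  [0] [-4,-1]
  [1] [-6,6]
  [2] [-5,6]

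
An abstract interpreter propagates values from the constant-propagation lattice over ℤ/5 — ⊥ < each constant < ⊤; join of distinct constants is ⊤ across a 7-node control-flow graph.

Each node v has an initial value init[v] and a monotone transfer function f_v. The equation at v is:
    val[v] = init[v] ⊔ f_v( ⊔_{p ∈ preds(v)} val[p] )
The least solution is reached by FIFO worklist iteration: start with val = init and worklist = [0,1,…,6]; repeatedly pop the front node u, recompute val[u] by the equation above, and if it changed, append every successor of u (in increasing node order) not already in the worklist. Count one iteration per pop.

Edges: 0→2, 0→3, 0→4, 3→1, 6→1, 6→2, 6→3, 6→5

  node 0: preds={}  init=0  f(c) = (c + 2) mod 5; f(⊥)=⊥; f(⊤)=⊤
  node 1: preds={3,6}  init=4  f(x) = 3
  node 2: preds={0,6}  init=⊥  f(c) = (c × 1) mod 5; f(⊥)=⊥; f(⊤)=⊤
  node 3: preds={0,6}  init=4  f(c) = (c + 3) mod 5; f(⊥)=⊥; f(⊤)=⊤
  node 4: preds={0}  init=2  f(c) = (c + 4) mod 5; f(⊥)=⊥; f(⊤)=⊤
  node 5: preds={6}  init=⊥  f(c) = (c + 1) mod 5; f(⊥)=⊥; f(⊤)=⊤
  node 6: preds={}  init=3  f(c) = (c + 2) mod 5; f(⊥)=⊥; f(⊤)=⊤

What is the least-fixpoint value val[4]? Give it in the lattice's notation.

Trace (8 dequeues):
  [1] u=0 | in ⊥ | out 0 | ==
  [2] u=1 | in ⊤ | out ⊤ | prev 4 | push {}
  [3] u=2 | in ⊤ | out ⊤ | prev ⊥ | push {}
  [4] u=3 | in ⊤ | out ⊤ | prev 4 | push {1}
  [5] u=4 | in 0 | out ⊤ | prev 2 | push {}
  [6] u=5 | in 3 | out 4 | prev ⊥ | push {}
  [7] u=6 | in ⊥ | out 3 | ==
  [8] u=1 | in ⊤ | out ⊤ | ==

Converged values:
  [0] 0
  [1] ⊤
  [2] ⊤
  [3] ⊤
  [4] ⊤
  [5] 4
  [6] 3

⊤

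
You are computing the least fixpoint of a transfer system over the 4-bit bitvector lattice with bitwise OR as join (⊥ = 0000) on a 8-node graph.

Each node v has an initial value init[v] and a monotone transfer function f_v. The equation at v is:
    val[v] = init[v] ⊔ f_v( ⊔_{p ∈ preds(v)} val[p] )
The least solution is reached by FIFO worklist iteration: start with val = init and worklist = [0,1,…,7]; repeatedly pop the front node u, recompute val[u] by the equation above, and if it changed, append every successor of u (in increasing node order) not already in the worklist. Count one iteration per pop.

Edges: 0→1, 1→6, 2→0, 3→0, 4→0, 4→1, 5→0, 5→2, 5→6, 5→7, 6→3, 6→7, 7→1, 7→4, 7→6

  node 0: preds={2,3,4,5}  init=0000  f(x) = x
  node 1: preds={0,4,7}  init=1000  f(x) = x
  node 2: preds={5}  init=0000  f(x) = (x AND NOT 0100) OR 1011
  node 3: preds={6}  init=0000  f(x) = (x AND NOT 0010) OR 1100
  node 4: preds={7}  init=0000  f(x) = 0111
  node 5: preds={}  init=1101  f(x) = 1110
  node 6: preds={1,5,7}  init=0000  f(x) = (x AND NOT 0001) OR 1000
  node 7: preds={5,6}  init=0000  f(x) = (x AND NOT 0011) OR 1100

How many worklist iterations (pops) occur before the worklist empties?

14

Trace (14 dequeues):
  [1] u=0 | in 1101 | out 1101 | prev 0000 | push {}
  [2] u=1 | in 1101 | out 1101 | prev 1000 | push {}
  [3] u=2 | in 1101 | out 1011 | prev 0000 | push {0}
  [4] u=3 | in 0000 | out 1100 | prev 0000 | push {}
  [5] u=4 | in 0000 | out 0111 | prev 0000 | push {1}
  [6] u=5 | in 0000 | out 1111 | prev 1101 | push {2}
  [7] u=6 | in 1111 | out 1110 | prev 0000 | push {3}
  [8] u=7 | in 1111 | out 1100 | prev 0000 | push {4,6}
  [9] u=0 | in 1111 | out 1111 | prev 1101 | push {}
  [10] u=1 | in 1111 | out 1111 | prev 1101 | push {}
  [11] u=2 | in 1111 | out 1011 | ==
  [12] u=3 | in 1110 | out 1100 | ==
  [13] u=4 | in 1100 | out 0111 | ==
  [14] u=6 | in 1111 | out 1110 | ==

Converged values:
  [0] 1111
  [1] 1111
  [2] 1011
  [3] 1100
  [4] 0111
  [5] 1111
  [6] 1110
  [7] 1100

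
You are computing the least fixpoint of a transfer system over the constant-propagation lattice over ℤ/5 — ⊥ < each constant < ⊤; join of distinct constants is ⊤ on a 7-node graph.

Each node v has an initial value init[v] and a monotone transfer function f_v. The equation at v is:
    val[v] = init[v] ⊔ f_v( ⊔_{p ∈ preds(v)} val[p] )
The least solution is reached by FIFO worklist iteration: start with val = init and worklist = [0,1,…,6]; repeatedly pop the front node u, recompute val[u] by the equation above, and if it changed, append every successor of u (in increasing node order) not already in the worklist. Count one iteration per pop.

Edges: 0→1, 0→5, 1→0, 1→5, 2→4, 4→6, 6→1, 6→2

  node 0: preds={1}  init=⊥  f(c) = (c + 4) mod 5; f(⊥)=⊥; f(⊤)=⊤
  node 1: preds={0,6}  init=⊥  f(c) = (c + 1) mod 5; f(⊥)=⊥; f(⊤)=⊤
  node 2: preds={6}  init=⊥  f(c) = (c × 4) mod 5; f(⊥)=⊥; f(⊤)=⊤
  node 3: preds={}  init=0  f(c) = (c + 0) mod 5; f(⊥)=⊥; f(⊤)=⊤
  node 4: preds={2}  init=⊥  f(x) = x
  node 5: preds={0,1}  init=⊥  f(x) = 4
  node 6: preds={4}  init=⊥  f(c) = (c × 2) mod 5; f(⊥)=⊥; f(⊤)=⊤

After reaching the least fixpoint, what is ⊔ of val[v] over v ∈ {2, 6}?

Worklist (7 pops):
  #1 pop 0: in=⊥ → ⊥ (no change)
  #2 pop 1: in=⊥ → ⊥ (no change)
  #3 pop 2: in=⊥ → ⊥ (no change)
  #4 pop 3: in=⊥ → 0 (no change)
  #5 pop 4: in=⊥ → ⊥ (no change)
  #6 pop 5: in=⊥ → 4 (was ⊥); enqueue []
  #7 pop 6: in=⊥ → ⊥ (no change)

Fixpoint:
  val[0] = ⊥
  val[1] = ⊥
  val[2] = ⊥
  val[3] = 0
  val[4] = ⊥
  val[5] = 4
  val[6] = ⊥

⊥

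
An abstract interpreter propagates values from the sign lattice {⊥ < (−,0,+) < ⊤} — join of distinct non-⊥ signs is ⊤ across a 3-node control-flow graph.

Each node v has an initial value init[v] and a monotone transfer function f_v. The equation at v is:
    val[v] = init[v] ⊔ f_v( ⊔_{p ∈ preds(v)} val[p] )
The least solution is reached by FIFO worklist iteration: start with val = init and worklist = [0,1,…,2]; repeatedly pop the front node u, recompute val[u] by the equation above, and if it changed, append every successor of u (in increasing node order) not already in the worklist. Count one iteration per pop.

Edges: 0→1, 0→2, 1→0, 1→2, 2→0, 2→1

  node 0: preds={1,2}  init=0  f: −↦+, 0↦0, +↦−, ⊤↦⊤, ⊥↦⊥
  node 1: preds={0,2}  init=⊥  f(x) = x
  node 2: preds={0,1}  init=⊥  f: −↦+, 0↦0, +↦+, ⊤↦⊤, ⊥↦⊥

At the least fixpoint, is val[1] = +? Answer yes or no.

no

Iteration log — 5 steps:
  step 1. node 0  ⊔preds=⊥  new=0  stable
  step 2. node 1  ⊔preds=0  new=0  old=⊥  +wl: 0
  step 3. node 2  ⊔preds=0  new=0  old=⊥  +wl: 1
  step 4. node 0  ⊔preds=0  new=0  stable
  step 5. node 1  ⊔preds=0  new=0  stable

Least fixpoint reached:
  node 0: 0
  node 1: 0
  node 2: 0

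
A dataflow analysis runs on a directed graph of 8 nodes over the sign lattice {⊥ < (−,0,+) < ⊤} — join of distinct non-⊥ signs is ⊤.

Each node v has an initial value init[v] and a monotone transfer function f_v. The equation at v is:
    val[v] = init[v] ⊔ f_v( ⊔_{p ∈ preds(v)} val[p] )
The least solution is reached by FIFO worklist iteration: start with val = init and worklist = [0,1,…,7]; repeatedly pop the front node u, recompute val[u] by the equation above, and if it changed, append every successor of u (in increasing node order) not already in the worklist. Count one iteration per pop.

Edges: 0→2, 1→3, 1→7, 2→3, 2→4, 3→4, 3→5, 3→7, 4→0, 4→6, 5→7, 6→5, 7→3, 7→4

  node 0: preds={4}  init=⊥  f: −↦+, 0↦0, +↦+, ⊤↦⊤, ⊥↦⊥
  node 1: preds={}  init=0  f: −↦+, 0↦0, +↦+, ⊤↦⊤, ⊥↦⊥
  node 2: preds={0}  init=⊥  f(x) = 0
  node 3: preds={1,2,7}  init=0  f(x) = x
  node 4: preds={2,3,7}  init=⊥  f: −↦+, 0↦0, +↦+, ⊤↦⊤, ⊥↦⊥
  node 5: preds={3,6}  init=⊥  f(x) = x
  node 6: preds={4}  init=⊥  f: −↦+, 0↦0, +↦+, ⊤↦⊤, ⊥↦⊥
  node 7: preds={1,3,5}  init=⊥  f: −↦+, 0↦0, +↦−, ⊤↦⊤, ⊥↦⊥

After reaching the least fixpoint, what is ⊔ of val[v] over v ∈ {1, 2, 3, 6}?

Worklist (13 pops):
  #1 pop 0: in=⊥ → ⊥ (no change)
  #2 pop 1: in=⊥ → 0 (no change)
  #3 pop 2: in=⊥ → 0 (was ⊥); enqueue []
  #4 pop 3: in=0 → 0 (no change)
  #5 pop 4: in=0 → 0 (was ⊥); enqueue [0]
  #6 pop 5: in=0 → 0 (was ⊥); enqueue []
  #7 pop 6: in=0 → 0 (was ⊥); enqueue [5]
  #8 pop 7: in=0 → 0 (was ⊥); enqueue [3,4]
  #9 pop 0: in=0 → 0 (was ⊥); enqueue [2]
  #10 pop 5: in=0 → 0 (no change)
  #11 pop 3: in=0 → 0 (no change)
  #12 pop 4: in=0 → 0 (no change)
  #13 pop 2: in=0 → 0 (no change)

Fixpoint:
  val[0] = 0
  val[1] = 0
  val[2] = 0
  val[3] = 0
  val[4] = 0
  val[5] = 0
  val[6] = 0
  val[7] = 0

0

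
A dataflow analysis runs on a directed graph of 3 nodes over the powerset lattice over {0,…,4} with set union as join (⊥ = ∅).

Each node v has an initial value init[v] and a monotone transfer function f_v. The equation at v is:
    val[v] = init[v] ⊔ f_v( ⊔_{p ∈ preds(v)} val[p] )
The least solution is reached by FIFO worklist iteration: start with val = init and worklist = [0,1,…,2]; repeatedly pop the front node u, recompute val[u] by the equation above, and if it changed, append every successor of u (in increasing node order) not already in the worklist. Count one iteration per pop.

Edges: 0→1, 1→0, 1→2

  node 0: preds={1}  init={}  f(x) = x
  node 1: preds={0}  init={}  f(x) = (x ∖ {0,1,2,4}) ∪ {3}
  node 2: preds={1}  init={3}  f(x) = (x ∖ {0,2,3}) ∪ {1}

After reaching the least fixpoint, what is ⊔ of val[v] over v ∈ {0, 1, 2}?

{1,3}

Trace (5 dequeues):
  [1] u=0 | in {} | out {} | ==
  [2] u=1 | in {} | out {3} | prev {} | push {0}
  [3] u=2 | in {3} | out {1,3} | prev {3} | push {}
  [4] u=0 | in {3} | out {3} | prev {} | push {1}
  [5] u=1 | in {3} | out {3} | ==

Converged values:
  [0] {3}
  [1] {3}
  [2] {1,3}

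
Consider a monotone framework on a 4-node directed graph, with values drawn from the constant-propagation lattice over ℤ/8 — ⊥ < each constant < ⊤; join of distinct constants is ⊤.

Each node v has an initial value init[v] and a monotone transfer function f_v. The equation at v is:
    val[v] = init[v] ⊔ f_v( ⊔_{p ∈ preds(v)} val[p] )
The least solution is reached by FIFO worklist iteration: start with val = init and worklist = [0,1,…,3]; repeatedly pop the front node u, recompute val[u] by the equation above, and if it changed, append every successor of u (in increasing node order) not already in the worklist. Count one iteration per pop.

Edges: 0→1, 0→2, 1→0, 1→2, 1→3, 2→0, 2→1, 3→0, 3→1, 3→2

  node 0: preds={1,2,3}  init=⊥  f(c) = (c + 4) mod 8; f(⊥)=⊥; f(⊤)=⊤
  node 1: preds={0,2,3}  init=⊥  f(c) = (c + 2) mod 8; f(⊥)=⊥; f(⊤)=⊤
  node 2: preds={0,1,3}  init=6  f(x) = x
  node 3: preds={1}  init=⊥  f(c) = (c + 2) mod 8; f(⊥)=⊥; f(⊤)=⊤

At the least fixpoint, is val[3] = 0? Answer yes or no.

no

Trace (7 dequeues):
  [1] u=0 | in 6 | out 2 | prev ⊥ | push {}
  [2] u=1 | in ⊤ | out ⊤ | prev ⊥ | push {0}
  [3] u=2 | in ⊤ | out ⊤ | prev 6 | push {1}
  [4] u=3 | in ⊤ | out ⊤ | prev ⊥ | push {2}
  [5] u=0 | in ⊤ | out ⊤ | prev 2 | push {}
  [6] u=1 | in ⊤ | out ⊤ | ==
  [7] u=2 | in ⊤ | out ⊤ | ==

Converged values:
  [0] ⊤
  [1] ⊤
  [2] ⊤
  [3] ⊤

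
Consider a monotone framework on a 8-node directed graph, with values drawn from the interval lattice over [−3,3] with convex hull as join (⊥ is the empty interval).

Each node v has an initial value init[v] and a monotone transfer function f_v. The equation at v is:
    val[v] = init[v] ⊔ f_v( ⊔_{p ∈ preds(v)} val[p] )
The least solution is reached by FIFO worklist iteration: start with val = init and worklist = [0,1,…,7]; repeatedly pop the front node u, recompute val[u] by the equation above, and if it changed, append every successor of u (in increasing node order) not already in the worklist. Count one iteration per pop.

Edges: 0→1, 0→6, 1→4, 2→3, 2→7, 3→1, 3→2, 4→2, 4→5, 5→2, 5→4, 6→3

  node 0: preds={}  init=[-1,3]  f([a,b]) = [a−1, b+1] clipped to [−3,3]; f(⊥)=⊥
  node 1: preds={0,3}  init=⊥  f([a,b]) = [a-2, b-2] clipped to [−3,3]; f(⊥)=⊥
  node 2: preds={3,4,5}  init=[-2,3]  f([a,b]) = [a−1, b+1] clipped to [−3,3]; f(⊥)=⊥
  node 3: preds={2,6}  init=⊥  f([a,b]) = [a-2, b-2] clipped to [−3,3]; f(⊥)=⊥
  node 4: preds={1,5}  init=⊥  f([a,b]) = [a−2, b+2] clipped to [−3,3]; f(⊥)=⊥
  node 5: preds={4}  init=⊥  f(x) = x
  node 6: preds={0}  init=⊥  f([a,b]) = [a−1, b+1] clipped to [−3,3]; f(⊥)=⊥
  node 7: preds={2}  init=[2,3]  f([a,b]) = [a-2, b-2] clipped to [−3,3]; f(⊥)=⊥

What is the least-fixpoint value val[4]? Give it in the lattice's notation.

Worklist (13 pops):
  #1 pop 0: in=⊥ → [-1,3] (no change)
  #2 pop 1: in=[-1,3] → [-3,1] (was ⊥); enqueue []
  #3 pop 2: in=⊥ → [-2,3] (no change)
  #4 pop 3: in=[-2,3] → [-3,1] (was ⊥); enqueue [1,2]
  #5 pop 4: in=[-3,1] → [-3,3] (was ⊥); enqueue []
  #6 pop 5: in=[-3,3] → [-3,3] (was ⊥); enqueue [4]
  #7 pop 6: in=[-1,3] → [-2,3] (was ⊥); enqueue [3]
  #8 pop 7: in=[-2,3] → [-3,3] (was [2,3]); enqueue []
  #9 pop 1: in=[-3,3] → [-3,1] (no change)
  #10 pop 2: in=[-3,3] → [-3,3] (was [-2,3]); enqueue [7]
  #11 pop 4: in=[-3,3] → [-3,3] (no change)
  #12 pop 3: in=[-3,3] → [-3,1] (no change)
  #13 pop 7: in=[-3,3] → [-3,3] (no change)

Fixpoint:
  val[0] = [-1,3]
  val[1] = [-3,1]
  val[2] = [-3,3]
  val[3] = [-3,1]
  val[4] = [-3,3]
  val[5] = [-3,3]
  val[6] = [-2,3]
  val[7] = [-3,3]

[-3,3]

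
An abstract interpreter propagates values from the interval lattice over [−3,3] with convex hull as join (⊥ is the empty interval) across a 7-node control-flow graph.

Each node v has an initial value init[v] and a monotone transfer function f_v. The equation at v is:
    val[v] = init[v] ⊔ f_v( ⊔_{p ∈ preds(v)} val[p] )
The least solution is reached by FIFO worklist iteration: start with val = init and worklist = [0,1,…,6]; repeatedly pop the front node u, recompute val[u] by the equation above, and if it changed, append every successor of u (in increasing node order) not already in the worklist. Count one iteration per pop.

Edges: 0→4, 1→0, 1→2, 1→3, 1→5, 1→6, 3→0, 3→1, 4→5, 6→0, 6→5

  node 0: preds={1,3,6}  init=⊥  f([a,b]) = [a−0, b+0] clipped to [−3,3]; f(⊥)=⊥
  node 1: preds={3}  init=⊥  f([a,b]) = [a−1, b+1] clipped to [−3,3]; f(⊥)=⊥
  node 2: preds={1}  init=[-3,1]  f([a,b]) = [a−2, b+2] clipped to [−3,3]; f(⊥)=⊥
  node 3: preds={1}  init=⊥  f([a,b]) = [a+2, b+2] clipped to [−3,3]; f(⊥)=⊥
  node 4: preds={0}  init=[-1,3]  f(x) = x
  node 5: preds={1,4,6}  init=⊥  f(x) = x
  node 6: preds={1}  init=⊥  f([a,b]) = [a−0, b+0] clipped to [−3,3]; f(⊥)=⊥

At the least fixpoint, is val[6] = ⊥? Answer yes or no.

yes

Iteration log — 7 steps:
  step 1. node 0  ⊔preds=⊥  new=⊥  stable
  step 2. node 1  ⊔preds=⊥  new=⊥  stable
  step 3. node 2  ⊔preds=⊥  new=[-3,1]  stable
  step 4. node 3  ⊔preds=⊥  new=⊥  stable
  step 5. node 4  ⊔preds=⊥  new=[-1,3]  stable
  step 6. node 5  ⊔preds=[-1,3]  new=[-1,3]  old=⊥  +wl: 
  step 7. node 6  ⊔preds=⊥  new=⊥  stable

Least fixpoint reached:
  node 0: ⊥
  node 1: ⊥
  node 2: [-3,1]
  node 3: ⊥
  node 4: [-1,3]
  node 5: [-1,3]
  node 6: ⊥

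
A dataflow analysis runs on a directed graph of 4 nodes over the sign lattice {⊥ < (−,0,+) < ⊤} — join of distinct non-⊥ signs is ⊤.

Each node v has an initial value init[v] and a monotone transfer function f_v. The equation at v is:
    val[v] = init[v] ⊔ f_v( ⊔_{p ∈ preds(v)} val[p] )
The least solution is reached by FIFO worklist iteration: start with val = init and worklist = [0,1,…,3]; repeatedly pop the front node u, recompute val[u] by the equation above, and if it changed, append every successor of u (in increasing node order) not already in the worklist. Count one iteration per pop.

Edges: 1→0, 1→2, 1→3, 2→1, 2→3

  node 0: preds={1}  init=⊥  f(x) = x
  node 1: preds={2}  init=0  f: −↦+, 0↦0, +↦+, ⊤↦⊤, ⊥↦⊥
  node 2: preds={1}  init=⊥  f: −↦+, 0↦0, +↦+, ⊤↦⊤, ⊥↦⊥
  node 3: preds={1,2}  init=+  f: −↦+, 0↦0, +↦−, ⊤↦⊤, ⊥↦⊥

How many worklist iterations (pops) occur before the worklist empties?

5

Worklist (5 pops):
  #1 pop 0: in=0 → 0 (was ⊥); enqueue []
  #2 pop 1: in=⊥ → 0 (no change)
  #3 pop 2: in=0 → 0 (was ⊥); enqueue [1]
  #4 pop 3: in=0 → ⊤ (was +); enqueue []
  #5 pop 1: in=0 → 0 (no change)

Fixpoint:
  val[0] = 0
  val[1] = 0
  val[2] = 0
  val[3] = ⊤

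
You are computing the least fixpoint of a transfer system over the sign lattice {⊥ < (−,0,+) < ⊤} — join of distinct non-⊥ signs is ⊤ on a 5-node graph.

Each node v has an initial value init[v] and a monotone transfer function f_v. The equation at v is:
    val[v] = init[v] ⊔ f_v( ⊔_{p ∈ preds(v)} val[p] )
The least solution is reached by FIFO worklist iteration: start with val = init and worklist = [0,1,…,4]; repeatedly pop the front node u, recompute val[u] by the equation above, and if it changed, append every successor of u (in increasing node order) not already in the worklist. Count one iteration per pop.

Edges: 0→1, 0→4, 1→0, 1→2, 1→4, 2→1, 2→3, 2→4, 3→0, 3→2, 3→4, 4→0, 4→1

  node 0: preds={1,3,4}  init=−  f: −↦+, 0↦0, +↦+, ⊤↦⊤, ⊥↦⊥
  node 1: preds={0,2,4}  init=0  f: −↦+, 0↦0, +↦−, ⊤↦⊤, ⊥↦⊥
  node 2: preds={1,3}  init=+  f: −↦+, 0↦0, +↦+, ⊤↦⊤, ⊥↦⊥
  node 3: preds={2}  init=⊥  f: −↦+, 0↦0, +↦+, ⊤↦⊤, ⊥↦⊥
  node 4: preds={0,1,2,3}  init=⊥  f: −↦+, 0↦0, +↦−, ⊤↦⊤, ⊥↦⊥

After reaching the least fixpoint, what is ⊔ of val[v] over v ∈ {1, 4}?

⊤

Trace (8 dequeues):
  [1] u=0 | in 0 | out ⊤ | prev − | push {}
  [2] u=1 | in ⊤ | out ⊤ | prev 0 | push {0}
  [3] u=2 | in ⊤ | out ⊤ | prev + | push {1}
  [4] u=3 | in ⊤ | out ⊤ | prev ⊥ | push {2}
  [5] u=4 | in ⊤ | out ⊤ | prev ⊥ | push {}
  [6] u=0 | in ⊤ | out ⊤ | ==
  [7] u=1 | in ⊤ | out ⊤ | ==
  [8] u=2 | in ⊤ | out ⊤ | ==

Converged values:
  [0] ⊤
  [1] ⊤
  [2] ⊤
  [3] ⊤
  [4] ⊤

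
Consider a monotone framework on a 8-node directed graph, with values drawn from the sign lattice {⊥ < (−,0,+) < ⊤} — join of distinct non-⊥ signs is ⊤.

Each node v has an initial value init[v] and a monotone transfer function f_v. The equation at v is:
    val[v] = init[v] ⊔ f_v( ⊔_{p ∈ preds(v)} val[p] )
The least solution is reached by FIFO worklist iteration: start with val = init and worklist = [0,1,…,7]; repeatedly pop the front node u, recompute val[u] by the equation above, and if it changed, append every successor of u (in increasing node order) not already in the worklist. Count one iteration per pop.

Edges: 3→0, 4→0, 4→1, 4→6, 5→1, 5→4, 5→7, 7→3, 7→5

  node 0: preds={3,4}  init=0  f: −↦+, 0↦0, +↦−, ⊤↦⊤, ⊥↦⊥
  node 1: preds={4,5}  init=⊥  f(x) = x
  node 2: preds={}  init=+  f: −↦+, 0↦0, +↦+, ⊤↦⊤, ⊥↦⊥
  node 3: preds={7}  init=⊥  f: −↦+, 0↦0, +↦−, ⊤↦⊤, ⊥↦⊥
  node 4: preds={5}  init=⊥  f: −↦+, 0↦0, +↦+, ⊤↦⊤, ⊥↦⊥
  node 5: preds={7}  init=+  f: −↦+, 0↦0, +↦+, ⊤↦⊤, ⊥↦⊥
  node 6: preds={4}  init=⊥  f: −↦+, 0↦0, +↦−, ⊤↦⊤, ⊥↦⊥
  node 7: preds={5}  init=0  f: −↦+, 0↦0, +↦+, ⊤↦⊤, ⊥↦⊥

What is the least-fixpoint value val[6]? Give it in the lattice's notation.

Iteration log — 16 steps:
  step 1. node 0  ⊔preds=⊥  new=0  stable
  step 2. node 1  ⊔preds=+  new=+  old=⊥  +wl: 
  step 3. node 2  ⊔preds=⊥  new=+  stable
  step 4. node 3  ⊔preds=0  new=0  old=⊥  +wl: 0
  step 5. node 4  ⊔preds=+  new=+  old=⊥  +wl: 1
  step 6. node 5  ⊔preds=0  new=⊤  old=+  +wl: 4
  step 7. node 6  ⊔preds=+  new=−  old=⊥  +wl: 
  step 8. node 7  ⊔preds=⊤  new=⊤  old=0  +wl: 3,5
  step 9. node 0  ⊔preds=⊤  new=⊤  old=0  +wl: 
  step 10. node 1  ⊔preds=⊤  new=⊤  old=+  +wl: 
  step 11. node 4  ⊔preds=⊤  new=⊤  old=+  +wl: 0,1,6
  step 12. node 3  ⊔preds=⊤  new=⊤  old=0  +wl: 
  step 13. node 5  ⊔preds=⊤  new=⊤  stable
  step 14. node 0  ⊔preds=⊤  new=⊤  stable
  step 15. node 1  ⊔preds=⊤  new=⊤  stable
  step 16. node 6  ⊔preds=⊤  new=⊤  old=−  +wl: 

Least fixpoint reached:
  node 0: ⊤
  node 1: ⊤
  node 2: +
  node 3: ⊤
  node 4: ⊤
  node 5: ⊤
  node 6: ⊤
  node 7: ⊤

⊤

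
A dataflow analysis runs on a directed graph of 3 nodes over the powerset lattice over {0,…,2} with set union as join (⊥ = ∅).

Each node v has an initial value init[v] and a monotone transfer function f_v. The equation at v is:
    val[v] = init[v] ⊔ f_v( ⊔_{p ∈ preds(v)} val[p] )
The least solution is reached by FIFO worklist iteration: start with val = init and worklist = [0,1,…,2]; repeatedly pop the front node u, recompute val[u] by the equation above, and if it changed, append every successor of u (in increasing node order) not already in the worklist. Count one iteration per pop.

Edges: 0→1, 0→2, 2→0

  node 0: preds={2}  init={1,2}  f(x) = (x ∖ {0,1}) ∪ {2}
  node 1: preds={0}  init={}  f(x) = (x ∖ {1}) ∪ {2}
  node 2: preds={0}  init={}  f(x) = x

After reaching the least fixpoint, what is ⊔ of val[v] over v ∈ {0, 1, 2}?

Trace (4 dequeues):
  [1] u=0 | in {} | out {1,2} | ==
  [2] u=1 | in {1,2} | out {2} | prev {} | push {}
  [3] u=2 | in {1,2} | out {1,2} | prev {} | push {0}
  [4] u=0 | in {1,2} | out {1,2} | ==

Converged values:
  [0] {1,2}
  [1] {2}
  [2] {1,2}

{1,2}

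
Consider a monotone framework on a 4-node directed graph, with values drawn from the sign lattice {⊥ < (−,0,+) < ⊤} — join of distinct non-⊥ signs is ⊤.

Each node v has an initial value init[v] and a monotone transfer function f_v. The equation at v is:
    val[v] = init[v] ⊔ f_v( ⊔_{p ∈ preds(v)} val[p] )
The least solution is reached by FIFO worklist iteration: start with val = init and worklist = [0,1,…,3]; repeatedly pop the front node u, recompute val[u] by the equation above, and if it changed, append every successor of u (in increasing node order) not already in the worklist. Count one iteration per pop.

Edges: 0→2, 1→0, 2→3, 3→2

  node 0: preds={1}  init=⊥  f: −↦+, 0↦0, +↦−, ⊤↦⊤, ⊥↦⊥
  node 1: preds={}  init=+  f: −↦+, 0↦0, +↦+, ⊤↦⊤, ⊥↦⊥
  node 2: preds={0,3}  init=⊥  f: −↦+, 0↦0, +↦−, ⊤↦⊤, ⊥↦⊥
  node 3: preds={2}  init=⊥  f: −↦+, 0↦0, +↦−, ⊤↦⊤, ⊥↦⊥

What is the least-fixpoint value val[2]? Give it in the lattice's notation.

Iteration log — 5 steps:
  step 1. node 0  ⊔preds=+  new=−  old=⊥  +wl: 
  step 2. node 1  ⊔preds=⊥  new=+  stable
  step 3. node 2  ⊔preds=−  new=+  old=⊥  +wl: 
  step 4. node 3  ⊔preds=+  new=−  old=⊥  +wl: 2
  step 5. node 2  ⊔preds=−  new=+  stable

Least fixpoint reached:
  node 0: −
  node 1: +
  node 2: +
  node 3: −

+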